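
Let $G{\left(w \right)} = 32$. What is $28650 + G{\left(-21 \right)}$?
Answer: $28682$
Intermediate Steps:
$28650 + G{\left(-21 \right)} = 28650 + 32 = 28682$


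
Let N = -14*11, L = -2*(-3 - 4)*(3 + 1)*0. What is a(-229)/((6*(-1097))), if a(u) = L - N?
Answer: -77/3291 ≈ -0.023397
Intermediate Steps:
L = 0 (L = -(-14)*4*0 = -2*(-28)*0 = 56*0 = 0)
N = -154
a(u) = 154 (a(u) = 0 - 1*(-154) = 0 + 154 = 154)
a(-229)/((6*(-1097))) = 154/((6*(-1097))) = 154/(-6582) = 154*(-1/6582) = -77/3291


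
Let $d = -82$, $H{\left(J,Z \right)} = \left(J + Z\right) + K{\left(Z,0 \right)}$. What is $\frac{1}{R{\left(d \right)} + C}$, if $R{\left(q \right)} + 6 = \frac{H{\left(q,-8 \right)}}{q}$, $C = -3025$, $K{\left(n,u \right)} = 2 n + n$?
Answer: $- \frac{41}{124214} \approx -0.00033008$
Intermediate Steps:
$K{\left(n,u \right)} = 3 n$
$H{\left(J,Z \right)} = J + 4 Z$ ($H{\left(J,Z \right)} = \left(J + Z\right) + 3 Z = J + 4 Z$)
$R{\left(q \right)} = -6 + \frac{-32 + q}{q}$ ($R{\left(q \right)} = -6 + \frac{q + 4 \left(-8\right)}{q} = -6 + \frac{q - 32}{q} = -6 + \frac{-32 + q}{q}$)
$\frac{1}{R{\left(d \right)} + C} = \frac{1}{\left(-5 - \frac{32}{-82}\right) - 3025} = \frac{1}{\left(-5 - - \frac{16}{41}\right) - 3025} = \frac{1}{\left(-5 + \frac{16}{41}\right) - 3025} = \frac{1}{- \frac{189}{41} - 3025} = \frac{1}{- \frac{124214}{41}} = - \frac{41}{124214}$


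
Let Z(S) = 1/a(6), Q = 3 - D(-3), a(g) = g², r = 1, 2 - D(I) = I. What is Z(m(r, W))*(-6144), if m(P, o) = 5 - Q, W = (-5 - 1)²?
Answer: -512/3 ≈ -170.67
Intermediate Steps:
D(I) = 2 - I
Q = -2 (Q = 3 - (2 - 1*(-3)) = 3 - (2 + 3) = 3 - 1*5 = 3 - 5 = -2)
W = 36 (W = (-6)² = 36)
m(P, o) = 7 (m(P, o) = 5 - 1*(-2) = 5 + 2 = 7)
Z(S) = 1/36 (Z(S) = 1/(6²) = 1/36)
Z(m(r, W))*(-6144) = (1/36)*(-6144) = -512/3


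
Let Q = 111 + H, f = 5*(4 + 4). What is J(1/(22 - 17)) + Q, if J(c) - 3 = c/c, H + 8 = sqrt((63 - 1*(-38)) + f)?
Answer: 107 + sqrt(141) ≈ 118.87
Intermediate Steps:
f = 40 (f = 5*8 = 40)
H = -8 + sqrt(141) (H = -8 + sqrt((63 - 1*(-38)) + 40) = -8 + sqrt((63 + 38) + 40) = -8 + sqrt(101 + 40) = -8 + sqrt(141) ≈ 3.8743)
J(c) = 4 (J(c) = 3 + c/c = 3 + 1 = 4)
Q = 103 + sqrt(141) (Q = 111 + (-8 + sqrt(141)) = 103 + sqrt(141) ≈ 114.87)
J(1/(22 - 17)) + Q = 4 + (103 + sqrt(141)) = 107 + sqrt(141)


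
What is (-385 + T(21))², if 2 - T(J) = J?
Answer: 163216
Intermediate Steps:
T(J) = 2 - J
(-385 + T(21))² = (-385 + (2 - 1*21))² = (-385 + (2 - 21))² = (-385 - 19)² = (-404)² = 163216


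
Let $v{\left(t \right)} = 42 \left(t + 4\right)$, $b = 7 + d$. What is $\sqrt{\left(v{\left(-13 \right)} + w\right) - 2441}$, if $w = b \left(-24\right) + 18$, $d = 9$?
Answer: $7 i \sqrt{65} \approx 56.436 i$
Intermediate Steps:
$b = 16$ ($b = 7 + 9 = 16$)
$w = -366$ ($w = 16 \left(-24\right) + 18 = -384 + 18 = -366$)
$v{\left(t \right)} = 168 + 42 t$ ($v{\left(t \right)} = 42 \left(4 + t\right) = 168 + 42 t$)
$\sqrt{\left(v{\left(-13 \right)} + w\right) - 2441} = \sqrt{\left(\left(168 + 42 \left(-13\right)\right) - 366\right) - 2441} = \sqrt{\left(\left(168 - 546\right) - 366\right) - 2441} = \sqrt{\left(-378 - 366\right) - 2441} = \sqrt{-744 - 2441} = \sqrt{-3185} = 7 i \sqrt{65}$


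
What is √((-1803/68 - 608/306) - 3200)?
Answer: I*√33589331/102 ≈ 56.82*I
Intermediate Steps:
√((-1803/68 - 608/306) - 3200) = √((-1803*1/68 - 608*1/306) - 3200) = √((-1803/68 - 304/153) - 3200) = √(-17443/612 - 3200) = √(-1975843/612) = I*√33589331/102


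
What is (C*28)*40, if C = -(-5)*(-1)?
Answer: -5600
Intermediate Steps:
C = -5 (C = -1*5 = -5)
(C*28)*40 = -5*28*40 = -140*40 = -5600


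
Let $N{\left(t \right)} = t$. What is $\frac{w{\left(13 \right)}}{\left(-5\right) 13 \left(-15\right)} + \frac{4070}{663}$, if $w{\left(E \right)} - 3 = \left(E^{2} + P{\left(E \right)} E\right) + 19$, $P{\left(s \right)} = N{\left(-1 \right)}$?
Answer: $\frac{104776}{16575} \approx 6.3213$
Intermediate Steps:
$P{\left(s \right)} = -1$
$w{\left(E \right)} = 22 + E^{2} - E$ ($w{\left(E \right)} = 3 + \left(\left(E^{2} - E\right) + 19\right) = 3 + \left(19 + E^{2} - E\right) = 22 + E^{2} - E$)
$\frac{w{\left(13 \right)}}{\left(-5\right) 13 \left(-15\right)} + \frac{4070}{663} = \frac{22 + 13^{2} - 13}{\left(-5\right) 13 \left(-15\right)} + \frac{4070}{663} = \frac{22 + 169 - 13}{\left(-65\right) \left(-15\right)} + 4070 \cdot \frac{1}{663} = \frac{178}{975} + \frac{4070}{663} = \frac{104776}{16575}$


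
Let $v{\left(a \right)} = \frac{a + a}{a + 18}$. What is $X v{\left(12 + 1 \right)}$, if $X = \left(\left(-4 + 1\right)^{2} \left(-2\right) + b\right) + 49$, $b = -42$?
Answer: $- \frac{286}{31} \approx -9.2258$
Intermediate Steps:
$v{\left(a \right)} = \frac{2 a}{18 + a}$
$X = -11$ ($X = \left(\left(-4 + 1\right)^{2} \left(-2\right) - 42\right) + 49 = \left(\left(-3\right)^{2} \left(-2\right) - 42\right) + 49 = \left(9 \left(-2\right) - 42\right) + 49 = \left(-18 - 42\right) + 49 = -60 + 49 = -11$)
$X v{\left(12 + 1 \right)} = - 11 \frac{2 \left(12 + 1\right)}{18 + \left(12 + 1\right)} = - 11 \cdot 2 \cdot 13 \frac{1}{18 + 13} = - 11 \cdot 2 \cdot 13 \cdot \frac{1}{31} = \left(-11\right) \frac{26}{31} = - \frac{286}{31}$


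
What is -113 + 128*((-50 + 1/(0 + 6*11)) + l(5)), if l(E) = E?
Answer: -193745/33 ≈ -5871.1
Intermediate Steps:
-113 + 128*((-50 + 1/(0 + 6*11)) + l(5)) = -113 + 128*((-50 + 1/(0 + 6*11)) + 5) = -113 + 128*((-50 + 1/(0 + 66)) + 5) = -113 + 128*((-50 + 1/66) + 5) = -113 + 128*(-3299/66 + 5) = -113 + 128*(-2969/66) = -113 - 190016/33 = -193745/33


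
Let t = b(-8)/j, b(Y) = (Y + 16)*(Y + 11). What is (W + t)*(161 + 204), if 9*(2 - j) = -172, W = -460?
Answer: -3182216/19 ≈ -1.6749e+5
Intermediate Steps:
j = 190/9 (j = 2 - ⅑*(-172) = 2 + 172/9 = 190/9 ≈ 21.111)
b(Y) = (11 + Y)*(16 + Y) (b(Y) = (16 + Y)*(11 + Y) = (11 + Y)*(16 + Y))
t = 108/95 (t = (176 + (-8)² + 27*(-8))/(190/9) = (176 + 64 - 216)*(9/190) = 24*(9/190) = 108/95 ≈ 1.1368)
(W + t)*(161 + 204) = (-460 + 108/95)*(161 + 204) = -43592/95*365 = -3182216/19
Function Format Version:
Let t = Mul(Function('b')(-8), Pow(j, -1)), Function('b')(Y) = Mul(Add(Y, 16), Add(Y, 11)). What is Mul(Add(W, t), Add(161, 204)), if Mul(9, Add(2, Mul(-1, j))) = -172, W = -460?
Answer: Rational(-3182216, 19) ≈ -1.6749e+5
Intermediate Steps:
j = Rational(190, 9) (j = Add(2, Mul(Rational(-1, 9), -172)) = Add(2, Rational(172, 9)) = Rational(190, 9) ≈ 21.111)
Function('b')(Y) = Mul(Add(11, Y), Add(16, Y)) (Function('b')(Y) = Mul(Add(16, Y), Add(11, Y)) = Mul(Add(11, Y), Add(16, Y)))
t = Rational(108, 95) (t = Mul(Add(176, Pow(-8, 2), Mul(27, -8)), Pow(Rational(190, 9), -1)) = Mul(Add(176, 64, -216), Rational(9, 190)) = Mul(24, Rational(9, 190)) = Rational(108, 95) ≈ 1.1368)
Mul(Add(W, t), Add(161, 204)) = Mul(Add(-460, Rational(108, 95)), Add(161, 204)) = Mul(Rational(-43592, 95), 365) = Rational(-3182216, 19)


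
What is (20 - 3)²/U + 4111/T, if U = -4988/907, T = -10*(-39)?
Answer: -40861151/972660 ≈ -42.010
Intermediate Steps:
T = 390
U = -4988/907 (U = -4988*1/907 = -4988/907 ≈ -5.4995)
(20 - 3)²/U + 4111/T = (20 - 3)²/(-4988/907) + 4111/390 = 17²*(-907/4988) + 4111*(1/390) = 289*(-907/4988) + 4111/390 = -262123/4988 + 4111/390 = -40861151/972660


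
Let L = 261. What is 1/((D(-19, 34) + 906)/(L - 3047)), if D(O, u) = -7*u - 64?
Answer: -1393/302 ≈ -4.6126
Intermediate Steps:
D(O, u) = -64 - 7*u
1/((D(-19, 34) + 906)/(L - 3047)) = 1/(((-64 - 7*34) + 906)/(261 - 3047)) = 1/(((-64 - 238) + 906)/(-2786)) = 1/((-302 + 906)*(-1/2786)) = 1/(604*(-1/2786)) = 1/(-302/1393) = -1393/302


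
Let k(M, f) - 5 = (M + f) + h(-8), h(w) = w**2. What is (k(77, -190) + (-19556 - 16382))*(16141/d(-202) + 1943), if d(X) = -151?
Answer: -9976081464/151 ≈ -6.6067e+7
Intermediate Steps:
k(M, f) = 69 + M + f (k(M, f) = 5 + ((M + f) + (-8)**2) = 5 + ((M + f) + 64) = 5 + (64 + M + f) = 69 + M + f)
(k(77, -190) + (-19556 - 16382))*(16141/d(-202) + 1943) = ((69 + 77 - 190) + (-19556 - 16382))*(16141/(-151) + 1943) = (-44 - 35938)*(16141*(-1/151) + 1943) = -35982*(-16141/151 + 1943) = -35982*277252/151 = -9976081464/151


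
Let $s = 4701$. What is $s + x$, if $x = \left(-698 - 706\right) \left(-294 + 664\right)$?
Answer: $-514779$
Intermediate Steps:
$x = -519480$ ($x = \left(-1404\right) 370 = -519480$)
$s + x = 4701 - 519480 = -514779$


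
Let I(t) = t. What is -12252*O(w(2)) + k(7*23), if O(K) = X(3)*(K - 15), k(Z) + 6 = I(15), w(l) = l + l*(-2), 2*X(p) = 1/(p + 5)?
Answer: 52107/4 ≈ 13027.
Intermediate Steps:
X(p) = 1/(2*(5 + p)) (X(p) = 1/(2*(p + 5)) = 1/(2*(5 + p)))
w(l) = -l (w(l) = l - 2*l = -l)
k(Z) = 9 (k(Z) = -6 + 15 = 9)
O(K) = -15/16 + K/16 (O(K) = (1/(2*(5 + 3)))*(K - 15) = ((½)/8)*(-15 + K) = ((½)*(⅛))*(-15 + K) = (-15 + K)/16 = -15/16 + K/16)
-12252*O(w(2)) + k(7*23) = -12252*(-15/16 + (-1*2)/16) + 9 = -12252*(-15/16 + (1/16)*(-2)) + 9 = -12252*(-15/16 - ⅛) + 9 = -12252*(-17/16) + 9 = 52071/4 + 9 = 52107/4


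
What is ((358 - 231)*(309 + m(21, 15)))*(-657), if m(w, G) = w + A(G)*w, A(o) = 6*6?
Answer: -90614754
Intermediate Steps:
A(o) = 36
m(w, G) = 37*w (m(w, G) = w + 36*w = 37*w)
((358 - 231)*(309 + m(21, 15)))*(-657) = ((358 - 231)*(309 + 37*21))*(-657) = (127*(309 + 777))*(-657) = (127*1086)*(-657) = 137922*(-657) = -90614754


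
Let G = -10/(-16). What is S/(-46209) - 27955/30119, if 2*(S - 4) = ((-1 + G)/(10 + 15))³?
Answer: -20670289135186787/22268301936000000 ≈ -0.92824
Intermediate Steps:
G = 5/8 (G = -10*(-1/16) = 5/8 ≈ 0.62500)
S = 63999973/16000000 (S = 4 + ((-1 + 5/8)/(10 + 15))³/2 = 4 + (-3/8/25)³/2 = 4 + (-3/8*1/25)³/2 = 4 + (-3/200)³/2 = 4 + (½)*(-27/8000000) = 4 - 27/16000000 = 63999973/16000000 ≈ 4.0000)
S/(-46209) - 27955/30119 = (63999973/16000000)/(-46209) - 27955/30119 = (63999973/16000000)*(-1/46209) - 27955*1/30119 = -63999973/739344000000 - 27955/30119 = -20670289135186787/22268301936000000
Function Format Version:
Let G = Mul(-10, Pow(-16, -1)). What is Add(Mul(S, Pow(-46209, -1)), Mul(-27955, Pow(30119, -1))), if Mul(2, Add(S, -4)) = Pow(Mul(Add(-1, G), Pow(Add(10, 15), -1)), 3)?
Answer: Rational(-20670289135186787, 22268301936000000) ≈ -0.92824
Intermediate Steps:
G = Rational(5, 8) (G = Mul(-10, Rational(-1, 16)) = Rational(5, 8) ≈ 0.62500)
S = Rational(63999973, 16000000) (S = Add(4, Mul(Rational(1, 2), Pow(Mul(Add(-1, Rational(5, 8)), Pow(Add(10, 15), -1)), 3))) = Add(4, Mul(Rational(1, 2), Pow(Mul(Rational(-3, 8), Pow(25, -1)), 3))) = Add(4, Mul(Rational(1, 2), Pow(Mul(Rational(-3, 8), Rational(1, 25)), 3))) = Add(4, Mul(Rational(1, 2), Pow(Rational(-3, 200), 3))) = Add(4, Mul(Rational(1, 2), Rational(-27, 8000000))) = Add(4, Rational(-27, 16000000)) = Rational(63999973, 16000000) ≈ 4.0000)
Add(Mul(S, Pow(-46209, -1)), Mul(-27955, Pow(30119, -1))) = Add(Mul(Rational(63999973, 16000000), Pow(-46209, -1)), Mul(-27955, Pow(30119, -1))) = Add(Mul(Rational(63999973, 16000000), Rational(-1, 46209)), Mul(-27955, Rational(1, 30119))) = Add(Rational(-63999973, 739344000000), Rational(-27955, 30119)) = Rational(-20670289135186787, 22268301936000000)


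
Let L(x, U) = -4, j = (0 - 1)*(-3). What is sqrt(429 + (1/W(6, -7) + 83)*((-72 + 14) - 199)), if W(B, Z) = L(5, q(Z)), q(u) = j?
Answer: I*sqrt(83351)/2 ≈ 144.35*I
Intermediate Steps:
j = 3 (j = -1*(-3) = 3)
q(u) = 3
W(B, Z) = -4
sqrt(429 + (1/W(6, -7) + 83)*((-72 + 14) - 199)) = sqrt(429 + (1/(-4) + 83)*((-72 + 14) - 199)) = sqrt(429 + (-1/4 + 83)*(-58 - 199)) = sqrt(429 + (331/4)*(-257)) = sqrt(429 - 85067/4) = sqrt(-83351/4) = I*sqrt(83351)/2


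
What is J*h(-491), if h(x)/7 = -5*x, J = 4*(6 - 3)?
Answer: 206220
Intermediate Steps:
J = 12 (J = 4*3 = 12)
h(x) = -35*x (h(x) = 7*(-5*x) = -35*x)
J*h(-491) = 12*(-35*(-491)) = 12*17185 = 206220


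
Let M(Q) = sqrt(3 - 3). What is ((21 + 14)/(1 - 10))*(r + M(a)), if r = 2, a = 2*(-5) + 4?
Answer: -70/9 ≈ -7.7778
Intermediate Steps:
a = -6 (a = -10 + 4 = -6)
M(Q) = 0 (M(Q) = sqrt(0) = 0)
((21 + 14)/(1 - 10))*(r + M(a)) = ((21 + 14)/(1 - 10))*(2 + 0) = (35/(-9))*2 = (35*(-1/9))*2 = -35/9*2 = -70/9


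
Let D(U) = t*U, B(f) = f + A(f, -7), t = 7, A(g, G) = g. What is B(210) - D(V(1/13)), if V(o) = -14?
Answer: 518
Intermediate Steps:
B(f) = 2*f (B(f) = f + f = 2*f)
D(U) = 7*U
B(210) - D(V(1/13)) = 2*210 - 7*(-14) = 420 - 1*(-98) = 420 + 98 = 518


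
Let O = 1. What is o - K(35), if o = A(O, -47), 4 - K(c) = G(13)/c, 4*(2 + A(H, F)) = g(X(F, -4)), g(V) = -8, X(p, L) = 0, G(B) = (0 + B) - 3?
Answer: -54/7 ≈ -7.7143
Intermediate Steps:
G(B) = -3 + B (G(B) = B - 3 = -3 + B)
A(H, F) = -4 (A(H, F) = -2 + (¼)*(-8) = -2 - 2 = -4)
K(c) = 4 - 10/c (K(c) = 4 - (-3 + 13)/c = 4 - 10/c)
o = -4
o - K(35) = -4 - (4 - 10/35) = -4 - (4 - 10*1/35) = -4 - (4 - 2/7) = -4 - 1*26/7 = -4 - 26/7 = -54/7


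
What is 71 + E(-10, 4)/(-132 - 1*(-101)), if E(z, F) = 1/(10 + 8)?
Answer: 39617/558 ≈ 70.998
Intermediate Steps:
E(z, F) = 1/18
71 + E(-10, 4)/(-132 - 1*(-101)) = 71 + 1/(18*(-132 - 1*(-101))) = 71 + 1/(18*(-132 + 101)) = 71 + (1/18)/(-31) = 71 + (1/18)*(-1/31) = 71 - 1/558 = 39617/558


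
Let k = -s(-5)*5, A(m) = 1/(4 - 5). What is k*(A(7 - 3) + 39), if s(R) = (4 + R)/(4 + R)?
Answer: -190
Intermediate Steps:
A(m) = -1 (A(m) = 1/(-1) = -1)
s(R) = 1
k = -5 (k = -1*1*5 = -1*5 = -5)
k*(A(7 - 3) + 39) = -5*(-1 + 39) = -5*38 = -190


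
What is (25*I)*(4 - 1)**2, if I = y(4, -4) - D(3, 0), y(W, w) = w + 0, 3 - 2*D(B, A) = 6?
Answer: -1125/2 ≈ -562.50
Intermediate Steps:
D(B, A) = -3/2 (D(B, A) = 3/2 - 1/2*6 = 3/2 - 3 = -3/2)
y(W, w) = w
I = -5/2 (I = -4 - 1*(-3/2) = -4 + 3/2 = -5/2 ≈ -2.5000)
(25*I)*(4 - 1)**2 = (25*(-5/2))*(4 - 1)**2 = -125/2*3**2 = -125/2*9 = -1125/2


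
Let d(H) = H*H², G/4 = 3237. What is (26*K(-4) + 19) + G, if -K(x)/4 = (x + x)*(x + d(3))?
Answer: 32103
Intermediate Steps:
G = 12948 (G = 4*3237 = 12948)
d(H) = H³
K(x) = -8*x*(27 + x) (K(x) = -4*(x + x)*(x + 3³) = -4*2*x*(x + 27) = -4*2*x*(27 + x) = -8*x*(27 + x))
(26*K(-4) + 19) + G = (26*(-8*(-4)*(27 - 4)) + 19) + 12948 = (26*(-8*(-4)*23) + 19) + 12948 = (26*736 + 19) + 12948 = (19136 + 19) + 12948 = 19155 + 12948 = 32103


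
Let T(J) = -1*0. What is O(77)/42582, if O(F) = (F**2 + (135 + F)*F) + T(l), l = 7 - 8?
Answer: 22253/42582 ≈ 0.52259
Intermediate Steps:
l = -1
T(J) = 0
O(F) = F**2 + F*(135 + F) (O(F) = (F**2 + (135 + F)*F) + 0 = (F**2 + F*(135 + F)) + 0 = F**2 + F*(135 + F))
O(77)/42582 = (77*(135 + 2*77))/42582 = (77*(135 + 154))*(1/42582) = (77*289)*(1/42582) = 22253*(1/42582) = 22253/42582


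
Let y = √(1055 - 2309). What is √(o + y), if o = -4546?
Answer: √(-4546 + I*√1254) ≈ 0.2626 + 67.425*I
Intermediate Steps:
y = I*√1254 (y = √(-1254) = I*√1254 ≈ 35.412*I)
√(o + y) = √(-4546 + I*√1254)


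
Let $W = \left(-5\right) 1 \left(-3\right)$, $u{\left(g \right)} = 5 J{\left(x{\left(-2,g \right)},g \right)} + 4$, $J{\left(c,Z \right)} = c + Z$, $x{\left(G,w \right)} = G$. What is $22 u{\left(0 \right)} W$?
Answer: $-1980$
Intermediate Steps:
$J{\left(c,Z \right)} = Z + c$
$u{\left(g \right)} = -6 + 5 g$ ($u{\left(g \right)} = 5 \left(g - 2\right) + 4 = 5 \left(-2 + g\right) + 4 = \left(-10 + 5 g\right) + 4 = -6 + 5 g$)
$W = 15$ ($W = \left(-5\right) \left(-3\right) = 15$)
$22 u{\left(0 \right)} W = 22 \left(-6 + 5 \cdot 0\right) 15 = 22 \left(-6 + 0\right) 15 = 22 \left(-6\right) 15 = \left(-132\right) 15 = -1980$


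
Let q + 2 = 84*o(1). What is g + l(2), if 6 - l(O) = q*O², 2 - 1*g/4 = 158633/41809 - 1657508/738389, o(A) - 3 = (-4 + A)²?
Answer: -3999524912970/995848571 ≈ -4016.2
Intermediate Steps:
o(A) = 3 + (-4 + A)²
g = 1794645308/995848571 (g = 8 - 4*(158633/41809 - 1657508/738389) = 8 - 4*(158633*(1/41809) - 1657508*1/738389) = 8 - 4*(158633/41809 - 53468/23819) = 8 - 4*1543035815/995848571 = 8 - 6172143260/995848571 = 1794645308/995848571 ≈ 1.8021)
q = 1006 (q = -2 + 84*(3 + (-4 + 1)²) = -2 + 84*(3 + (-3)²) = -2 + 84*(3 + 9) = -2 + 84*12 = -2 + 1008 = 1006)
l(O) = 6 - 1006*O²
g + l(2) = 1794645308/995848571 + (6 - 1006*2²) = 1794645308/995848571 + (6 - 1006*4) = 1794645308/995848571 + (6 - 4024) = 1794645308/995848571 - 4018 = -3999524912970/995848571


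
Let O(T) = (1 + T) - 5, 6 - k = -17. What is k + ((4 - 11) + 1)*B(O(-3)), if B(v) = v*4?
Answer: 191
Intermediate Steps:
k = 23 (k = 6 - 1*(-17) = 6 + 17 = 23)
O(T) = -4 + T
B(v) = 4*v
k + ((4 - 11) + 1)*B(O(-3)) = 23 + ((4 - 11) + 1)*(4*(-4 - 3)) = 23 + (-7 + 1)*(4*(-7)) = 23 - 6*(-28) = 23 + 168 = 191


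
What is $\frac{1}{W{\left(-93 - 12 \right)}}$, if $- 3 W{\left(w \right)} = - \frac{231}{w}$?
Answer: $- \frac{15}{11} \approx -1.3636$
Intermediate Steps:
$W{\left(w \right)} = \frac{77}{w}$ ($W{\left(w \right)} = - \frac{\left(-231\right) \frac{1}{w}}{3} = \frac{77}{w}$)
$\frac{1}{W{\left(-93 - 12 \right)}} = \frac{1}{77 \frac{1}{-93 - 12}} = \frac{1}{77 \frac{1}{-105}} = \frac{1}{77 \left(- \frac{1}{105}\right)} = \frac{1}{- \frac{11}{15}} = - \frac{15}{11}$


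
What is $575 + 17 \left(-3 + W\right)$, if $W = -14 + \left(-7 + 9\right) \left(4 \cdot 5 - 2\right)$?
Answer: $898$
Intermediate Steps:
$W = 22$ ($W = -14 + 2 \left(20 - 2\right) = -14 + 2 \cdot 18 = -14 + 36 = 22$)
$575 + 17 \left(-3 + W\right) = 575 + 17 \left(-3 + 22\right) = 575 + 17 \cdot 19 = 575 + 323 = 898$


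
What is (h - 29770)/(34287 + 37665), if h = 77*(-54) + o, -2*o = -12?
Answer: -16961/35976 ≈ -0.47145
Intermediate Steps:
o = 6 (o = -½*(-12) = 6)
h = -4152 (h = 77*(-54) + 6 = -4158 + 6 = -4152)
(h - 29770)/(34287 + 37665) = (-4152 - 29770)/(34287 + 37665) = -33922/71952 = -33922*1/71952 = -16961/35976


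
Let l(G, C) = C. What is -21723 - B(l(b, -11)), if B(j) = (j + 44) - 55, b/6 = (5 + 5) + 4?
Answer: -21701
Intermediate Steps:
b = 84 (b = 6*((5 + 5) + 4) = 6*(10 + 4) = 6*14 = 84)
B(j) = -11 + j (B(j) = (44 + j) - 55 = -11 + j)
-21723 - B(l(b, -11)) = -21723 - (-11 - 11) = -21723 - 1*(-22) = -21723 + 22 = -21701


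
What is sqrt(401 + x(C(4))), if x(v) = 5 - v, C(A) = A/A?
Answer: 9*sqrt(5) ≈ 20.125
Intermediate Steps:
C(A) = 1
sqrt(401 + x(C(4))) = sqrt(401 + (5 - 1*1)) = sqrt(401 + (5 - 1)) = sqrt(401 + 4) = sqrt(405) = 9*sqrt(5)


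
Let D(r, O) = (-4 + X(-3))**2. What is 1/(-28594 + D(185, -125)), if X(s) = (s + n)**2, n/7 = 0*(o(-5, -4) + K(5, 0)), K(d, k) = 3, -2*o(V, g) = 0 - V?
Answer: -1/28569 ≈ -3.5003e-5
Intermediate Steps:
o(V, g) = V/2 (o(V, g) = -(0 - V)/2 = -(-1)*V/2 = V/2)
n = 0 (n = 7*(0*((1/2)*(-5) + 3)) = 7*(0*(-5/2 + 3)) = 7*(0*(1/2)) = 7*0 = 0)
X(s) = s**2 (X(s) = (s + 0)**2 = s**2)
D(r, O) = 25 (D(r, O) = (-4 + (-3)**2)**2 = (-4 + 9)**2 = 5**2 = 25)
1/(-28594 + D(185, -125)) = 1/(-28594 + 25) = 1/(-28569) = -1/28569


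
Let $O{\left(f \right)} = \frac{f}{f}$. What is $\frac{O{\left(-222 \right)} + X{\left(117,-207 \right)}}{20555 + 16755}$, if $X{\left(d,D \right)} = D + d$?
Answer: $- \frac{89}{37310} \approx -0.0023854$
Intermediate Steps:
$O{\left(f \right)} = 1$
$\frac{O{\left(-222 \right)} + X{\left(117,-207 \right)}}{20555 + 16755} = \frac{1 + \left(-207 + 117\right)}{20555 + 16755} = \frac{1 - 90}{37310} = \left(-89\right) \frac{1}{37310} = - \frac{89}{37310}$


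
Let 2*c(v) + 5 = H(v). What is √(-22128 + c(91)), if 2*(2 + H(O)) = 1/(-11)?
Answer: I*√10711657/22 ≈ 148.77*I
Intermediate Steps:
H(O) = -45/22 (H(O) = -2 + (½)/(-11) = -2 + (½)*(-1/11) = -2 - 1/22 = -45/22)
c(v) = -155/44 (c(v) = -5/2 + (½)*(-45/22) = -5/2 - 45/44 = -155/44)
√(-22128 + c(91)) = √(-22128 - 155/44) = √(-973787/44) = I*√10711657/22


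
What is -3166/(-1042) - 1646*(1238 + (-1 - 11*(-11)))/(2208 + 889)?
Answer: -1159672077/1613537 ≈ -718.71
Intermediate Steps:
-3166/(-1042) - 1646*(1238 + (-1 - 11*(-11)))/(2208 + 889) = -3166*(-1/1042) - 1646/(3097/(1238 + (-1 + 121))) = 1583/521 - 1646/(3097/(1238 + 120)) = 1583/521 - 1646/(3097/1358) = 1583/521 - 1646/(3097*(1/1358)) = 1583/521 - 1646/3097/1358 = 1583/521 - 1646*1358/3097 = 1583/521 - 2235268/3097 = -1159672077/1613537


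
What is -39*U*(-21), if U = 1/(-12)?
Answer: -273/4 ≈ -68.250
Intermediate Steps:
U = -1/12 ≈ -0.083333
-39*U*(-21) = -39*(-1/12)*(-21) = (13/4)*(-21) = -273/4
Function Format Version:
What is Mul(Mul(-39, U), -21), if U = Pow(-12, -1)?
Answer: Rational(-273, 4) ≈ -68.250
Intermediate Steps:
U = Rational(-1, 12) ≈ -0.083333
Mul(Mul(-39, U), -21) = Mul(Mul(-39, Rational(-1, 12)), -21) = Mul(Rational(13, 4), -21) = Rational(-273, 4)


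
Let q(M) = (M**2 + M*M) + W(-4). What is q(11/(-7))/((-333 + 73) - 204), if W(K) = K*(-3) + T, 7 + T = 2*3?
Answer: -781/22736 ≈ -0.034351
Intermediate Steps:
T = -1 (T = -7 + 2*3 = -7 + 6 = -1)
W(K) = -1 - 3*K (W(K) = K*(-3) - 1 = -3*K - 1 = -1 - 3*K)
q(M) = 11 + 2*M**2 (q(M) = (M**2 + M*M) + (-1 - 3*(-4)) = (M**2 + M**2) + (-1 + 12) = 2*M**2 + 11 = 11 + 2*M**2)
q(11/(-7))/((-333 + 73) - 204) = (11 + 2*(11/(-7))**2)/((-333 + 73) - 204) = (11 + 2*(11*(-1/7))**2)/(-260 - 204) = (11 + 2*(-11/7)**2)/(-464) = (11 + 2*(121/49))*(-1/464) = (11 + 242/49)*(-1/464) = (781/49)*(-1/464) = -781/22736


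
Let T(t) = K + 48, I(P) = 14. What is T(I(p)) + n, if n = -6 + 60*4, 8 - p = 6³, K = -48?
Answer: 234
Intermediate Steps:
p = -208 (p = 8 - 1*6³ = 8 - 1*216 = 8 - 216 = -208)
T(t) = 0 (T(t) = -48 + 48 = 0)
n = 234 (n = -6 + 240 = 234)
T(I(p)) + n = 0 + 234 = 234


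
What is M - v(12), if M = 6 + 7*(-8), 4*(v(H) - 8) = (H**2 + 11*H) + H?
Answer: -130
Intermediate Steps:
v(H) = 8 + 3*H + H**2/4 (v(H) = 8 + ((H**2 + 11*H) + H)/4 = 8 + (H**2 + 12*H)/4 = 8 + (3*H + H**2/4) = 8 + 3*H + H**2/4)
M = -50 (M = 6 - 56 = -50)
M - v(12) = -50 - (8 + 3*12 + (1/4)*12**2) = -50 - (8 + 36 + (1/4)*144) = -50 - (8 + 36 + 36) = -50 - 1*80 = -50 - 80 = -130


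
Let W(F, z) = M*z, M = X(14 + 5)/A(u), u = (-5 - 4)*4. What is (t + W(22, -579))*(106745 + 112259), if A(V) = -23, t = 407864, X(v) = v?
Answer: 2056857754492/23 ≈ 8.9429e+10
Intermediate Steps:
u = -36 (u = -9*4 = -36)
M = -19/23 (M = (14 + 5)/(-23) = 19*(-1/23) = -19/23 ≈ -0.82609)
W(F, z) = -19*z/23
(t + W(22, -579))*(106745 + 112259) = (407864 - 19/23*(-579))*(106745 + 112259) = (407864 + 11001/23)*219004 = (9391873/23)*219004 = 2056857754492/23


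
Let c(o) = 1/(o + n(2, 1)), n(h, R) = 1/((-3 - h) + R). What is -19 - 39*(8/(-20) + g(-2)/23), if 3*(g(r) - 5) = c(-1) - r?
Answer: -1444/115 ≈ -12.557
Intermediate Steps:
n(h, R) = 1/(-3 + R - h)
c(o) = 1/(-1/4 + o) (c(o) = 1/(o - 1/(3 + 2 - 1*1)) = 1/(o - 1/(3 + 2 - 1)) = 1/(o - 1/4) = 1/(-1/4 + o))
g(r) = 71/15 - r/3 (g(r) = 5 + (4/(-1 + 4*(-1)) - r)/3 = 5 + (4/(-1 - 4) - r)/3 = 5 + (4/(-5) - r)/3 = 5 + (4*(-1/5) - r)/3 = 5 + (-4/5 - r)/3 = 5 + (-4/15 - r/3) = 71/15 - r/3)
-19 - 39*(8/(-20) + g(-2)/23) = -19 - 39*(8/(-20) + (71/15 - 1/3*(-2))/23) = -19 - 39*(8*(-1/20) + (71/15 + 2/3)*(1/23)) = -19 - 39*(-2/5 + (27/5)*(1/23)) = -19 - 39*(-2/5 + 27/115) = -19 - 39*(-19/115) = -19 + 741/115 = -1444/115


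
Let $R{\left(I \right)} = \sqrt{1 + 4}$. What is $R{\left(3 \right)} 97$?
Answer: $97 \sqrt{5} \approx 216.9$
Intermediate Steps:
$R{\left(I \right)} = \sqrt{5}$
$R{\left(3 \right)} 97 = \sqrt{5} \cdot 97 = 97 \sqrt{5}$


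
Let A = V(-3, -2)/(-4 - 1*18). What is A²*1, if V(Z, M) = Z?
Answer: 9/484 ≈ 0.018595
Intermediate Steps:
A = 3/22 (A = -3/(-4 - 1*18) = -3/(-4 - 18) = -3/(-22) = -3*(-1/22) = 3/22 ≈ 0.13636)
A²*1 = (3/22)²*1 = (9/484)*1 = 9/484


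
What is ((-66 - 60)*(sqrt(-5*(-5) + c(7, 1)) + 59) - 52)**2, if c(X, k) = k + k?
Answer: 56468848 + 5659416*sqrt(3) ≈ 6.6271e+7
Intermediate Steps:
c(X, k) = 2*k
((-66 - 60)*(sqrt(-5*(-5) + c(7, 1)) + 59) - 52)**2 = ((-66 - 60)*(sqrt(-5*(-5) + 2*1) + 59) - 52)**2 = (-126*(sqrt(25 + 2) + 59) - 52)**2 = (-126*(sqrt(27) + 59) - 52)**2 = (-126*(3*sqrt(3) + 59) - 52)**2 = (-126*(59 + 3*sqrt(3)) - 52)**2 = ((-7434 - 378*sqrt(3)) - 52)**2 = (-7486 - 378*sqrt(3))**2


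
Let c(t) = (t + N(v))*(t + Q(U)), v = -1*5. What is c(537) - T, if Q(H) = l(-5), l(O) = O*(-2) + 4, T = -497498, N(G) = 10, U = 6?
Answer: 798895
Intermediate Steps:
v = -5
l(O) = 4 - 2*O (l(O) = -2*O + 4 = 4 - 2*O)
Q(H) = 14 (Q(H) = 4 - 2*(-5) = 4 + 10 = 14)
c(t) = (10 + t)*(14 + t) (c(t) = (t + 10)*(t + 14) = (10 + t)*(14 + t))
c(537) - T = (140 + 537**2 + 24*537) - 1*(-497498) = (140 + 288369 + 12888) + 497498 = 301397 + 497498 = 798895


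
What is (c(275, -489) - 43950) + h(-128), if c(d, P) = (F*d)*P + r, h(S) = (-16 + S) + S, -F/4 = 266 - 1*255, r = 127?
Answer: 5872805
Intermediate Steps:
F = -44 (F = -4*(266 - 1*255) = -4*(266 - 255) = -4*11 = -44)
h(S) = -16 + 2*S
c(d, P) = 127 - 44*P*d (c(d, P) = (-44*d)*P + 127 = -44*P*d + 127 = 127 - 44*P*d)
(c(275, -489) - 43950) + h(-128) = ((127 - 44*(-489)*275) - 43950) + (-16 + 2*(-128)) = ((127 + 5916900) - 43950) + (-16 - 256) = (5917027 - 43950) - 272 = 5873077 - 272 = 5872805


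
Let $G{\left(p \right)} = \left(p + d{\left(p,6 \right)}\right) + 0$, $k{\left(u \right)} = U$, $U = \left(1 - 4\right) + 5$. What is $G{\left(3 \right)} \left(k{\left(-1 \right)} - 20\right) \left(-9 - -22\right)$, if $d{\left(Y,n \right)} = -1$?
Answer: $-468$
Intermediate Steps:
$U = 2$ ($U = \left(1 - 4\right) + 5 = -3 + 5 = 2$)
$k{\left(u \right)} = 2$
$G{\left(p \right)} = -1 + p$ ($G{\left(p \right)} = \left(p - 1\right) + 0 = \left(-1 + p\right) + 0 = -1 + p$)
$G{\left(3 \right)} \left(k{\left(-1 \right)} - 20\right) \left(-9 - -22\right) = \left(-1 + 3\right) \left(2 - 20\right) \left(-9 - -22\right) = 2 \left(2 - 20\right) \left(-9 + 22\right) = 2 \left(-18\right) 13 = \left(-36\right) 13 = -468$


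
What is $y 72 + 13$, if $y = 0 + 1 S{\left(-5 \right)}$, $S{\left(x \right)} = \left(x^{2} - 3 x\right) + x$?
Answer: $2533$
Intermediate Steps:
$S{\left(x \right)} = x^{2} - 2 x$
$y = 35$ ($y = 0 + 1 \left(- 5 \left(-2 - 5\right)\right) = 0 + 1 \left(\left(-5\right) \left(-7\right)\right) = 0 + 1 \cdot 35 = 0 + 35 = 35$)
$y 72 + 13 = 35 \cdot 72 + 13 = 2520 + 13 = 2533$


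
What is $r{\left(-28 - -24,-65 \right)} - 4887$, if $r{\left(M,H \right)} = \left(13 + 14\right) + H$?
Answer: $-4925$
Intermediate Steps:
$r{\left(M,H \right)} = 27 + H$
$r{\left(-28 - -24,-65 \right)} - 4887 = \left(27 - 65\right) - 4887 = -38 - 4887 = -4925$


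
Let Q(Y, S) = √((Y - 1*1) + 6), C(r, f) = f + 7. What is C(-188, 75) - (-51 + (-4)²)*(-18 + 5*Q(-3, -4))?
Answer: -548 + 175*√2 ≈ -300.51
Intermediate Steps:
C(r, f) = 7 + f
Q(Y, S) = √(5 + Y) (Q(Y, S) = √((Y - 1) + 6) = √((-1 + Y) + 6) = √(5 + Y))
C(-188, 75) - (-51 + (-4)²)*(-18 + 5*Q(-3, -4)) = (7 + 75) - (-51 + (-4)²)*(-18 + 5*√(5 - 3)) = 82 - (-51 + 16)*(-18 + 5*√2) = 82 - (-35)*(-18 + 5*√2) = 82 - (630 - 175*√2) = 82 + (-630 + 175*√2) = -548 + 175*√2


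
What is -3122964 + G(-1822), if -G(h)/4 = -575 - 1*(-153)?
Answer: -3121276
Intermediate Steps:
G(h) = 1688 (G(h) = -4*(-575 - 1*(-153)) = -4*(-575 + 153) = -4*(-422) = 1688)
-3122964 + G(-1822) = -3122964 + 1688 = -3121276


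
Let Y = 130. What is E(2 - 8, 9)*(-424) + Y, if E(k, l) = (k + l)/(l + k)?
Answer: -294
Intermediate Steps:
E(k, l) = 1 (E(k, l) = (k + l)/(k + l) = 1)
E(2 - 8, 9)*(-424) + Y = 1*(-424) + 130 = -424 + 130 = -294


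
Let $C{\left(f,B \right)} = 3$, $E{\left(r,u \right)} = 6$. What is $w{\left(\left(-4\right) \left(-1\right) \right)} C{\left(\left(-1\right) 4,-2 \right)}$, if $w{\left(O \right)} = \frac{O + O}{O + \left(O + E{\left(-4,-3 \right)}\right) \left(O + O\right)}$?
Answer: $\frac{2}{7} \approx 0.28571$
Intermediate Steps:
$w{\left(O \right)} = \frac{2 O}{O + 2 O \left(6 + O\right)}$ ($w{\left(O \right)} = \frac{O + O}{O + \left(O + 6\right) \left(O + O\right)} = \frac{2 O}{O + \left(6 + O\right) 2 O} = \frac{2 O}{O + 2 O \left(6 + O\right)}$)
$w{\left(\left(-4\right) \left(-1\right) \right)} C{\left(\left(-1\right) 4,-2 \right)} = \frac{2}{13 + 2 \left(\left(-4\right) \left(-1\right)\right)} 3 = \frac{2}{13 + 2 \cdot 4} \cdot 3 = \frac{2}{13 + 8} \cdot 3 = \frac{2}{21} \cdot 3 = \frac{2}{7}$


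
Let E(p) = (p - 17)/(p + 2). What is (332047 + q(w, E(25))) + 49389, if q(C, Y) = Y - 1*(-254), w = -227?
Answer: 10305638/27 ≈ 3.8169e+5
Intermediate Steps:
E(p) = (-17 + p)/(2 + p)
q(C, Y) = 254 + Y (q(C, Y) = Y + 254 = 254 + Y)
(332047 + q(w, E(25))) + 49389 = (332047 + (254 + (-17 + 25)/(2 + 25))) + 49389 = (332047 + (254 + 8/27)) + 49389 = (332047 + 6866/27) + 49389 = 8972135/27 + 49389 = 10305638/27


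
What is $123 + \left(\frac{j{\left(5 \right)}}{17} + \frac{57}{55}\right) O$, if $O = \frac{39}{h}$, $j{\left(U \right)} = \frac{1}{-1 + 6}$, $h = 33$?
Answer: $\frac{255559}{2057} \approx 124.24$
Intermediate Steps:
$j{\left(U \right)} = \frac{1}{5}$
$O = \frac{13}{11}$ ($O = \frac{39}{33} = 39 \cdot \frac{1}{33} = \frac{13}{11} \approx 1.1818$)
$123 + \left(\frac{j{\left(5 \right)}}{17} + \frac{57}{55}\right) O = 123 + \left(\frac{1}{5 \cdot 17} + \frac{57}{55}\right) \frac{13}{11} = 123 + \left(\frac{1}{5} \cdot \frac{1}{17} + 57 \cdot \frac{1}{55}\right) \frac{13}{11} = 123 + \left(\frac{1}{85} + \frac{57}{55}\right) \frac{13}{11} = 123 + \frac{196}{187} \cdot \frac{13}{11} = 123 + \frac{2548}{2057} = \frac{255559}{2057}$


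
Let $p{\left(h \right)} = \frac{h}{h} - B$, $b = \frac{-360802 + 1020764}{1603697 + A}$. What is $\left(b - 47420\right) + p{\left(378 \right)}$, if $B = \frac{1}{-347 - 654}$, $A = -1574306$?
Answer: $- \frac{1394424869476}{29420391} \approx -47397.0$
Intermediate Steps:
$b = \frac{659962}{29391}$ ($b = \frac{-360802 + 1020764}{1603697 - 1574306} = \frac{659962}{29391} \approx 22.455$)
$B = - \frac{1}{1001}$ ($B = \frac{1}{-1001} = - \frac{1}{1001} \approx -0.000999$)
$p{\left(h \right)} = \frac{1002}{1001}$ ($p{\left(h \right)} = \frac{h}{h} - - \frac{1}{1001} = 1 + \frac{1}{1001} = \frac{1002}{1001}$)
$\left(b - 47420\right) + p{\left(378 \right)} = \left(\frac{659962}{29391} - 47420\right) + \frac{1002}{1001} = - \frac{1393061258}{29391} + \frac{1002}{1001} = - \frac{1394424869476}{29420391}$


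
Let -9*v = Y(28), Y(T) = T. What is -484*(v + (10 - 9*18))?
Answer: 675664/9 ≈ 75074.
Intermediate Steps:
v = -28/9 (v = -⅑*28 = -28/9 ≈ -3.1111)
-484*(v + (10 - 9*18)) = -484*(-28/9 + (10 - 9*18)) = -484*(-28/9 + (10 - 162)) = -484*(-28/9 - 152) = -484*(-1396/9) = 675664/9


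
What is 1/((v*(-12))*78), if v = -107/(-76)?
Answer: -19/25038 ≈ -0.00075885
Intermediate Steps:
v = 107/76 (v = -107*(-1/76) = 107/76 ≈ 1.4079)
1/((v*(-12))*78) = 1/(((107/76)*(-12))*78) = 1/(-321/19*78) = 1/(-25038/19) = -19/25038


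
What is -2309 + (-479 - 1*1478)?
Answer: -4266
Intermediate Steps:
-2309 + (-479 - 1*1478) = -2309 + (-479 - 1478) = -2309 - 1957 = -4266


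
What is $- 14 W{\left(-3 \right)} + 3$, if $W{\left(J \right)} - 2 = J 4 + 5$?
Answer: $73$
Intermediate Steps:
$W{\left(J \right)} = 7 + 4 J$ ($W{\left(J \right)} = 2 + \left(J 4 + 5\right) = 2 + \left(4 J + 5\right) = 2 + \left(5 + 4 J\right) = 7 + 4 J$)
$- 14 W{\left(-3 \right)} + 3 = - 14 \left(7 + 4 \left(-3\right)\right) + 3 = - 14 \left(7 - 12\right) + 3 = \left(-14\right) \left(-5\right) + 3 = 70 + 3 = 73$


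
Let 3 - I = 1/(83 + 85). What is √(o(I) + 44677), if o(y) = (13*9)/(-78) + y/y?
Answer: √178706/2 ≈ 211.37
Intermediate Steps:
I = 503/168 (I = 3 - 1/(83 + 85) = 3 - 1/168 = 503/168 ≈ 2.9940)
o(y) = -½ (o(y) = 117*(-1/78) + 1 = -3/2 + 1 = -½)
√(o(I) + 44677) = √(-½ + 44677) = √(89353/2) = √178706/2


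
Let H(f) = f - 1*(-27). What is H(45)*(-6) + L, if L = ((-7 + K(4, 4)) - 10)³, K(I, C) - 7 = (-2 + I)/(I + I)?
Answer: -86967/64 ≈ -1358.9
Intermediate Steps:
H(f) = 27 + f (H(f) = f + 27 = 27 + f)
K(I, C) = 7 + (-2 + I)/(2*I) (K(I, C) = 7 + (-2 + I)/(I + I) = 7 + (-2 + I)/((2*I)) = 7 + (-2 + I)*(1/(2*I)) = 7 + (-2 + I)/(2*I))
L = -59319/64 (L = ((-7 + (15/2 - 1/4)) - 10)³ = ((-7 + (15/2 - 1*¼)) - 10)³ = ((-7 + (15/2 - ¼)) - 10)³ = ((-7 + 29/4) - 10)³ = (¼ - 10)³ = (-39/4)³ = -59319/64 ≈ -926.86)
H(45)*(-6) + L = (27 + 45)*(-6) - 59319/64 = 72*(-6) - 59319/64 = -432 - 59319/64 = -86967/64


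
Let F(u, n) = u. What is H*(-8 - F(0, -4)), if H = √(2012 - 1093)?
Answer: -8*√919 ≈ -242.52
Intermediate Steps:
H = √919 ≈ 30.315
H*(-8 - F(0, -4)) = √919*(-8 - 1*0) = √919*(-8 + 0) = √919*(-8) = -8*√919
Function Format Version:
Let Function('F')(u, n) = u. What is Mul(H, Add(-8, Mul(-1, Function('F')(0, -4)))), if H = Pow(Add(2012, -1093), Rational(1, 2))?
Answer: Mul(-8, Pow(919, Rational(1, 2))) ≈ -242.52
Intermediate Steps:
H = Pow(919, Rational(1, 2)) ≈ 30.315
Mul(H, Add(-8, Mul(-1, Function('F')(0, -4)))) = Mul(Pow(919, Rational(1, 2)), Add(-8, Mul(-1, 0))) = Mul(Pow(919, Rational(1, 2)), Add(-8, 0)) = Mul(Pow(919, Rational(1, 2)), -8) = Mul(-8, Pow(919, Rational(1, 2)))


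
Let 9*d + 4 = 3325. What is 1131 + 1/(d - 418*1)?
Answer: 55418/49 ≈ 1131.0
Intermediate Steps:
d = 369 (d = -4/9 + (⅑)*3325 = -4/9 + 3325/9 = 369)
1131 + 1/(d - 418*1) = 1131 + 1/(369 - 418*1) = 1131 + 1/(369 - 418) = 1131 + 1/(-49) = 1131 - 1/49 = 55418/49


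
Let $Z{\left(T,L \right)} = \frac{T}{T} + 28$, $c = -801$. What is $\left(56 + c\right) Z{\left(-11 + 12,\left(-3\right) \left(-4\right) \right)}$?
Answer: $-21605$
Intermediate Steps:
$Z{\left(T,L \right)} = 29$ ($Z{\left(T,L \right)} = 1 + 28 = 29$)
$\left(56 + c\right) Z{\left(-11 + 12,\left(-3\right) \left(-4\right) \right)} = \left(56 - 801\right) 29 = \left(-745\right) 29 = -21605$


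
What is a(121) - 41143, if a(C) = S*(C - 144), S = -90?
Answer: -39073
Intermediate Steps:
a(C) = 12960 - 90*C (a(C) = -90*(C - 144) = -90*(-144 + C) = 12960 - 90*C)
a(121) - 41143 = (12960 - 90*121) - 41143 = (12960 - 10890) - 41143 = 2070 - 41143 = -39073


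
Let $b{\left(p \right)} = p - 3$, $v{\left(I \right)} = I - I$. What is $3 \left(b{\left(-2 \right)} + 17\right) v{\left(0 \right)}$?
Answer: $0$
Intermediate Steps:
$v{\left(I \right)} = 0$
$b{\left(p \right)} = -3 + p$
$3 \left(b{\left(-2 \right)} + 17\right) v{\left(0 \right)} = 3 \left(\left(-3 - 2\right) + 17\right) 0 = 3 \left(-5 + 17\right) 0 = 3 \cdot 12 \cdot 0 = 36 \cdot 0 = 0$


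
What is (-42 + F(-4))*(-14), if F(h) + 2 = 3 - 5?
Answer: 644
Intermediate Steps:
F(h) = -4 (F(h) = -2 + (3 - 5) = -2 - 2 = -4)
(-42 + F(-4))*(-14) = (-42 - 4)*(-14) = -46*(-14) = 644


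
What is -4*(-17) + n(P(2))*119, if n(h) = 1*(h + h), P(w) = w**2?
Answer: 1020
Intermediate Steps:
n(h) = 2*h (n(h) = 1*(2*h) = 2*h)
-4*(-17) + n(P(2))*119 = -4*(-17) + (2*2**2)*119 = 68 + (2*4)*119 = 68 + 8*119 = 68 + 952 = 1020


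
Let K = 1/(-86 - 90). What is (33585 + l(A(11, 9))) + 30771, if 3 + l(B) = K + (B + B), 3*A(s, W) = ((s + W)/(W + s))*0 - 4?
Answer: 33976973/528 ≈ 64350.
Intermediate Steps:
K = -1/176 (K = 1/(-176) = -1/176 ≈ -0.0056818)
A(s, W) = -4/3 (A(s, W) = (((s + W)/(W + s))*0 - 4)/3 = (((W + s)/(W + s))*0 - 4)/3 = (1*0 - 4)/3 = (0 - 4)/3 = (⅓)*(-4) = -4/3)
l(B) = -529/176 + 2*B (l(B) = -3 + (-1/176 + (B + B)) = -3 + (-1/176 + 2*B) = -529/176 + 2*B)
(33585 + l(A(11, 9))) + 30771 = (33585 + (-529/176 + 2*(-4/3))) + 30771 = (33585 + (-529/176 - 8/3)) + 30771 = (33585 - 2995/528) + 30771 = 17729885/528 + 30771 = 33976973/528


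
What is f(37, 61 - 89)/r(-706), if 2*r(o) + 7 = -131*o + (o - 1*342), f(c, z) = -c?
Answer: -74/91431 ≈ -0.00080935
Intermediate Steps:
r(o) = -349/2 - 65*o (r(o) = -7/2 + (-131*o + (o - 1*342))/2 = -7/2 + (-131*o + (o - 342))/2 = -7/2 + (-131*o + (-342 + o))/2 = -7/2 + (-342 - 130*o)/2 = -7/2 + (-171 - 65*o) = -349/2 - 65*o)
f(37, 61 - 89)/r(-706) = (-1*37)/(-349/2 - 65*(-706)) = -37/(-349/2 + 45890) = -37/91431/2 = -37*2/91431 = -74/91431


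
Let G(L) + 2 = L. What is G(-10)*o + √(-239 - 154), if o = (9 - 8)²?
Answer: -12 + I*√393 ≈ -12.0 + 19.824*I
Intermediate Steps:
G(L) = -2 + L
o = 1 (o = 1² = 1)
G(-10)*o + √(-239 - 154) = (-2 - 10)*1 + √(-239 - 154) = -12*1 + √(-393) = -12 + I*√393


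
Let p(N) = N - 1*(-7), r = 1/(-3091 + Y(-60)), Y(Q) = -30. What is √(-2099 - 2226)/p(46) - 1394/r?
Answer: 4350674 + 5*I*√173/53 ≈ 4.3507e+6 + 1.2408*I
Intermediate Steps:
r = -1/3121 (r = 1/(-3091 - 30) = 1/(-3121) = -1/3121 ≈ -0.00032041)
p(N) = 7 + N (p(N) = N + 7 = 7 + N)
√(-2099 - 2226)/p(46) - 1394/r = √(-2099 - 2226)/(7 + 46) - 1394/(-1/3121) = √(-4325)/53 - 1394*(-3121) = (5*I*√173)*(1/53) + 4350674 = 5*I*√173/53 + 4350674 = 4350674 + 5*I*√173/53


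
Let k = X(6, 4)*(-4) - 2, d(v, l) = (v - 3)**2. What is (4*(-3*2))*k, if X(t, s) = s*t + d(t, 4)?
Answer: 3216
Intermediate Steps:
d(v, l) = (-3 + v)**2
X(t, s) = (-3 + t)**2 + s*t (X(t, s) = s*t + (-3 + t)**2 = (-3 + t)**2 + s*t)
k = -134 (k = ((-3 + 6)**2 + 4*6)*(-4) - 2 = (3**2 + 24)*(-4) - 2 = (9 + 24)*(-4) - 2 = 33*(-4) - 2 = -132 - 2 = -134)
(4*(-3*2))*k = (4*(-3*2))*(-134) = (4*(-6))*(-134) = -24*(-134) = 3216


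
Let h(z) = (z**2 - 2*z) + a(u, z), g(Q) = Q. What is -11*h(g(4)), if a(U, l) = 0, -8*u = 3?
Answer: -88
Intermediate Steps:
u = -3/8 (u = -1/8*3 = -3/8 ≈ -0.37500)
h(z) = z**2 - 2*z (h(z) = (z**2 - 2*z) + 0 = z**2 - 2*z)
-11*h(g(4)) = -44*(-2 + 4) = -44*2 = -11*8 = -88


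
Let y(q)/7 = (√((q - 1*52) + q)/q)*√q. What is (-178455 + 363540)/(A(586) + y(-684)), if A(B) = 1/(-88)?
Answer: 2785159080/134706709 + 30099263040*√6745/134706709 ≈ 18372.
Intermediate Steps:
A(B) = -1/88
y(q) = 7*√(-52 + 2*q)/√q (y(q) = 7*((√((q - 1*52) + q)/q)*√q) = 7*((√((q - 52) + q)/q)*√q) = 7*((√((-52 + q) + q)/q)*√q) = 7*((√(-52 + 2*q)/q)*√q) = 7*(√(-52 + 2*q)/√q) = 7*√(-52 + 2*q)/√q)
(-178455 + 363540)/(A(586) + y(-684)) = (-178455 + 363540)/(-1/88 + 7*√(-52 + 2*(-684))/√(-684)) = 185085/(-1/88 + 7*(-I*√19/114)*√(-52 - 1368)) = 185085/(-1/88 + 7*(-I*√19/114)*√(-1420)) = 185085/(-1/88 + 7*(-I*√19/114)*(2*I*√355)) = 185085/(-1/88 + 7*√6745/57)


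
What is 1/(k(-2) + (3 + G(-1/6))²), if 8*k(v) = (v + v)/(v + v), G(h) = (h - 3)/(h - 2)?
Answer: 1352/27081 ≈ 0.049924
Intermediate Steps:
G(h) = (-3 + h)/(-2 + h)
k(v) = ⅛ (k(v) = ((v + v)/(v + v))/8 = ((2*v)/((2*v)))/8 = ((2*v)*(1/(2*v)))/8 = (⅛)*1 = ⅛)
1/(k(-2) + (3 + G(-1/6))²) = 1/(⅛ + (3 + (-3 - 1/6)/(-2 - 1/6))²) = 1/(⅛ + (3 + (-3 - 1*⅙)/(-2 - 1*⅙))²) = 1/(⅛ + (3 + (-3 - ⅙)/(-2 - ⅙))²) = 1/(⅛ + (3 - 19/6/(-13/6))²) = 1/(⅛ + (3 - 6/13*(-19/6))²) = 1/(⅛ + (3 + 19/13)²) = 1/(⅛ + (58/13)²) = 1/(⅛ + 3364/169) = 1/(27081/1352) = 1352/27081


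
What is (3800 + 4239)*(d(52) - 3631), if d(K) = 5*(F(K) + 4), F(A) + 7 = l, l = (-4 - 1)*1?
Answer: -29511169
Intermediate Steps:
l = -5 (l = -5*1 = -5)
F(A) = -12 (F(A) = -7 - 5 = -12)
d(K) = -40 (d(K) = 5*(-12 + 4) = 5*(-8) = -40)
(3800 + 4239)*(d(52) - 3631) = (3800 + 4239)*(-40 - 3631) = 8039*(-3671) = -29511169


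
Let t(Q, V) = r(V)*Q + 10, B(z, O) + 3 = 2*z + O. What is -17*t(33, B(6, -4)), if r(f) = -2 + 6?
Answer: -2414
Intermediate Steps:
B(z, O) = -3 + O + 2*z (B(z, O) = -3 + (2*z + O) = -3 + (O + 2*z) = -3 + O + 2*z)
r(f) = 4
t(Q, V) = 10 + 4*Q (t(Q, V) = 4*Q + 10 = 10 + 4*Q)
-17*t(33, B(6, -4)) = -17*(10 + 4*33) = -17*(10 + 132) = -17*142 = -2414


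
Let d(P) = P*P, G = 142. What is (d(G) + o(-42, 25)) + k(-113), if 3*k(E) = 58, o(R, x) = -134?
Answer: 60148/3 ≈ 20049.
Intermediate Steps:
k(E) = 58/3 (k(E) = (⅓)*58 = 58/3)
d(P) = P²
(d(G) + o(-42, 25)) + k(-113) = (142² - 134) + 58/3 = (20164 - 134) + 58/3 = 20030 + 58/3 = 60148/3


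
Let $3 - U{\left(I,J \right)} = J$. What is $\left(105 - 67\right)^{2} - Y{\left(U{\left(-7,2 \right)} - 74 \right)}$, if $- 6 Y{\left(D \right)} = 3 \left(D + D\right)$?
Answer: $1371$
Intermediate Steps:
$U{\left(I,J \right)} = 3 - J$
$Y{\left(D \right)} = - D$ ($Y{\left(D \right)} = - \frac{3 \left(D + D\right)}{6} = - \frac{3 \cdot 2 D}{6} = - \frac{6 D}{6} = - D$)
$\left(105 - 67\right)^{2} - Y{\left(U{\left(-7,2 \right)} - 74 \right)} = \left(105 - 67\right)^{2} - - (\left(3 - 2\right) - 74) = 38^{2} - - (\left(3 - 2\right) - 74) = 1444 - - (1 - 74) = 1444 - \left(-1\right) \left(-73\right) = 1444 - 73 = 1371$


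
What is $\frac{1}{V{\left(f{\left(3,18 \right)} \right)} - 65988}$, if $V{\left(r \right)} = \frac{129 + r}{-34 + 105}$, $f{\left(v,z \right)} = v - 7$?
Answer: $- \frac{71}{4685023} \approx -1.5155 \cdot 10^{-5}$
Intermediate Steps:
$f{\left(v,z \right)} = -7 + v$ ($f{\left(v,z \right)} = v - 7 = -7 + v$)
$V{\left(r \right)} = \frac{129}{71} + \frac{r}{71}$ ($V{\left(r \right)} = \frac{129 + r}{71} = \left(129 + r\right) \frac{1}{71} = \frac{129}{71} + \frac{r}{71}$)
$\frac{1}{V{\left(f{\left(3,18 \right)} \right)} - 65988} = \frac{1}{\left(\frac{129}{71} + \frac{-7 + 3}{71}\right) - 65988} = \frac{1}{\left(\frac{129}{71} + \frac{1}{71} \left(-4\right)\right) - 65988} = \frac{1}{\left(\frac{129}{71} - \frac{4}{71}\right) - 65988} = \frac{1}{\frac{125}{71} - 65988} = \frac{1}{- \frac{4685023}{71}} = - \frac{71}{4685023}$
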